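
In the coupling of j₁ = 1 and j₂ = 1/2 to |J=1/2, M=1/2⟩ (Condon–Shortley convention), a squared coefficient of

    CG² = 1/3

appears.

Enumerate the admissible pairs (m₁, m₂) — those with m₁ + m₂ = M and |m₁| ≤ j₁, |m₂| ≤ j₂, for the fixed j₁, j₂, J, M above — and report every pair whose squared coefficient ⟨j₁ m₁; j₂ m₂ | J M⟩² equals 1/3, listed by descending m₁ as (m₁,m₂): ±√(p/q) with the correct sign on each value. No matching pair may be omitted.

Admissible pairs with m₁+m₂ = M = 1/2: (0,1/2), (1,-1/2)
  (m₁,m₂)=(1,-1/2): CG² = 2/3, CG = +√(2/3)
  (m₁,m₂)=(0,1/2): CG² = 1/3, CG = −√(1/3)   ← matches the target
Pairs with CG² = 1/3: (0,1/2): −√(1/3)

(0,1/2): −√(1/3)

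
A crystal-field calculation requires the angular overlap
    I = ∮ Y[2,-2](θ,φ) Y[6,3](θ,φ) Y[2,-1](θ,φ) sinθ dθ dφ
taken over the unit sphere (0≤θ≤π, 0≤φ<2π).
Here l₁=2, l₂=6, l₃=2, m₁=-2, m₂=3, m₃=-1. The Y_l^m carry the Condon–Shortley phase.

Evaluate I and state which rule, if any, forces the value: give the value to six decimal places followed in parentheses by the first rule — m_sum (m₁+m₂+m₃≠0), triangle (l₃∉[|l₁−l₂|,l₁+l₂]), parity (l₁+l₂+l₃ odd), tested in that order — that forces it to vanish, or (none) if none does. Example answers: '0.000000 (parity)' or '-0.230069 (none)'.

0.000000 (triangle)

l₃=2 ∉ [4,8] — triangle fails ⇒ I = 0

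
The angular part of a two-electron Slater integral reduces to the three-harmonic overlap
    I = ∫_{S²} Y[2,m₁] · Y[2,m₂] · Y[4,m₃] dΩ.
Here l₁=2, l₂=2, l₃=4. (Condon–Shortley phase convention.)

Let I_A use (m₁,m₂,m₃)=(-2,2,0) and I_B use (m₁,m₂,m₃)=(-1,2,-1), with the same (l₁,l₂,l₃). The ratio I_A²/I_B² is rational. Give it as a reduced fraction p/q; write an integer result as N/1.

1/5

Same 2,2,4: normalisation and zero-m 3j drop out of the ratio.
A: Δ: 0! 4! 4! / 9! → 1/630; sum: t=0:+1/576 = 1/576; 3j²(2 2 4; -2 2 0) = Δ·Π!·Σ² = 1/630  (sign +1)
B: Δ: 0! 4! 4! / 9! → 1/630; sum: t=0:+1/144 = 1/144; 3j²(2 2 4; -1 2 -1) = Δ·Π!·Σ² = 1/126  (sign -1)
I_A²/I_B² = (1/630)/(1/126) = 1/5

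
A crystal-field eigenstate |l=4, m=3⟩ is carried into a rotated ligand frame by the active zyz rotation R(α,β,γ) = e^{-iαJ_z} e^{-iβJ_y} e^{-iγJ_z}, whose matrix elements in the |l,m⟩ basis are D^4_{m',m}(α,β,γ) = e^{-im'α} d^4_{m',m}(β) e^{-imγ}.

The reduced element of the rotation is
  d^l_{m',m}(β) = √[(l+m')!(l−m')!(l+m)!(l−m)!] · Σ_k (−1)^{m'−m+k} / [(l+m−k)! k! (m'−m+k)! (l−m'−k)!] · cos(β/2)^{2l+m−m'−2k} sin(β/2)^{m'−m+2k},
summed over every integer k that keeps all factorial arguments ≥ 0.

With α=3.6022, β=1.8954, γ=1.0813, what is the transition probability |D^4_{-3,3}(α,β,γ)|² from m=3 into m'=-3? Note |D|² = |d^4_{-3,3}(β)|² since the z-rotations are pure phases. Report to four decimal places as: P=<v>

P=0.2445

D^4_{-3,3}(3.6022,1.8954,1.0813) = e^{-i·-3·3.6022}·d^4_{-3,3}(1.8954)·e^{-i·3·1.0813}. Compute d first:
With c≡cos(β/2)=0.583552 and s≡sin(β/2)=0.812075, N=[1·5040·5040·1]^{1/2}=5040.000000
k∈{6,7} keeps every argument non-negative
  k=6: (−1)^0·5040.0000/(720)·0.5836^2·0.8121^6 = +0.683654
  k=7: (−1)^1·5040.0000/(5040)·0.5836^0·0.8121^8 = -0.189135
d^4_{-3,3}(1.8954) = +0.683654 -0.189135 = +0.494519
|D^4_{-3,3}|² = |d^4_{-3,3}(β)|² = (+0.494519)² = 0.244549 (the z-rotation phases have unit modulus)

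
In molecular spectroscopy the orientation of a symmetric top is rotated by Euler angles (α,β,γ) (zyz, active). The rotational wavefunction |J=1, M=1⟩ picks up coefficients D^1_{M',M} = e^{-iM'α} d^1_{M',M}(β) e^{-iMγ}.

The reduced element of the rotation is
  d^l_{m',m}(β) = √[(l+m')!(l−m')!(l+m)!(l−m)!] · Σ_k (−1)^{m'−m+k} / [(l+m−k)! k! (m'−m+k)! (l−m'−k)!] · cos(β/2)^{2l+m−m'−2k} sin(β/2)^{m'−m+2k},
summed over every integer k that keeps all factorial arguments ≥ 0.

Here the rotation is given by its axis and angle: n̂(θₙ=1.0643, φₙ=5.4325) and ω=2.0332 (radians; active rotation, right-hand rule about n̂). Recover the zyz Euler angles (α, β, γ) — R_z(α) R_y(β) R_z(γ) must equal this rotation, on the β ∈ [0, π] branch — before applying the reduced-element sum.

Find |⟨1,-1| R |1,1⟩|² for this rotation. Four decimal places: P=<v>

Axis–angle → zyz. n̂ = (sinθₙcosφₙ, sinθₙsinφₙ, cosθₙ) = (+0.576672, -0.657352, +0.485116), ω = 2.0332.
R = I cosω + sinω [n̂]ₓ + (1−cosω) n̂n̂ᵀ gives
  R = [+0.034800, -0.982353, -0.183768; -0.114012, +0.178777, -0.977262; +0.992870, +0.054961, -0.105778]
β = atan2(√(R₁₃²+R₂₃²), R₃₃) = 1.676773; α = atan2(R₂₃, R₁₃) mod 2π = 4.526516; γ = atan2(R₃₂, −R₃₁) mod 2π = 3.086294
D^1_{-1,1}(4.5265,1.6768,3.0863) = e^{-i·-1·4.5265}·d^1_{-1,1}(1.6768)·e^{-i·1·3.0863}. Compute d first:
Half-angle: c=0.668663, s=0.743565. N=√(1·2·2·1)=2.000000
Admissible k: 2..2 (factorial args all ≥0)
  k=2: (−1)^0·2.0000/(2)·0.6687^0·0.7436^2 = +0.552889
d^1_{-1,1}(1.6768) = +0.552889
|D^1_{-1,1}|² = |d^1_{-1,1}(β)|² = (+0.552889)² = 0.305686 (the z-rotation phases have unit modulus)

P=0.3057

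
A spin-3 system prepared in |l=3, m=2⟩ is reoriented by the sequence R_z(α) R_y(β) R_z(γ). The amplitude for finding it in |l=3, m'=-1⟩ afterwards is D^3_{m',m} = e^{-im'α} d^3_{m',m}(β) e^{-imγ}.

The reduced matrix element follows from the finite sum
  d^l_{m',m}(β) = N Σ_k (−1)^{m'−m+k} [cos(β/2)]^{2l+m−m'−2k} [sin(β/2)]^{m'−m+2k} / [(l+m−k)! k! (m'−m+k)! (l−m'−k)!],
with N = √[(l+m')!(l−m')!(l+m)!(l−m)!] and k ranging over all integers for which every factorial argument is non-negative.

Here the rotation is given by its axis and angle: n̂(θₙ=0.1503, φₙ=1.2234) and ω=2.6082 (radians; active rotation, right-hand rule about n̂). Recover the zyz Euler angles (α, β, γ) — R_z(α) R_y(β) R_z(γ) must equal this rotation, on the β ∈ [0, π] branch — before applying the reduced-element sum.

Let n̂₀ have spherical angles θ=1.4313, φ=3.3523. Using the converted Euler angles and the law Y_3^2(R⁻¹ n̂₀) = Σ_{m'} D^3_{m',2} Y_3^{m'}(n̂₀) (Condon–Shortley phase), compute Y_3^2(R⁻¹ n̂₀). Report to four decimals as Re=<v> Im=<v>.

Re=-0.0045 Im=-0.0763

Axis–angle → zyz. n̂ = (sinθₙcosφₙ, sinθₙsinφₙ, cosθₙ) = (+0.050977, +0.140790, +0.988726), ω = 2.6082.
R = I cosω + sinω [n̂]ₓ + (1−cosω) n̂n̂ᵀ gives
  R = [-0.856251, -0.489368, +0.165389; +0.516083, -0.824197, +0.233149; +0.022218, +0.284988, +0.958274]
β = atan2(√(R₁₃²+R₂₃²), R₃₃) = 0.289896; α = atan2(R₂₃, R₁₃) mod 2π = 0.953807; γ = atan2(R₃₂, −R₃₁) mod 2π = 1.648600
Need the full column D^3_{m',2} for m'=−3..3 at α=0.9538, β=0.2899, γ=1.6486.
cos(β/2)=0.989513, sin(β/2)=0.144441
d^3_{-3,2}: single k=5 term ⇒ +0.000152;  D = +0.000138-0.000064i
d^3_{-2,2}: k∈[4..5] ⇒ +0.002131 -0.000009 = +0.002122;  D = +0.000382-0.002087i
d^3_{-1,2}: k∈[3..4] ⇒ +0.018466 -0.000197 = +0.018269;  D = -0.012752-0.013082i
d^3_{0,2}: k∈[2..3] ⇒ +0.109554 -0.002334 = +0.107220;  D = -0.105924+0.016617i
d^3_{1,2}: k∈[1..2] ⇒ +0.433311 -0.018466 = +0.414845;  D = -0.184683+0.371468i
d^3_{2,2}: k∈[0..1] ⇒ +0.938707 -0.100009 = +0.838698;  D = +0.396506+0.739052i
d^3_{3,2}: single k=0 term ⇒ -0.335641;  D = -0.333040-0.041701i
Y_3^{m'}(θ=1.4313,φ=3.3523) and Σ D·Y over m':
  (+0.0001-0.0001i)·(-0.3269+0.2394i)  (+0.0004-0.0021i)·(+0.1272-0.0570i)  (-0.0128-0.0131i)·(+0.2827-0.0605i)  (-0.1059+0.0166i)·(-0.1506+0.0000i)  (-0.1847+0.3715i)·(-0.2827-0.0605i)  (+0.3965+0.7391i)·(+0.1272+0.0570i)  (-0.3330-0.0417i)·(+0.3269+0.2394i)
Y_3^2(R⁻¹ n̂) = -0.004458-0.076296i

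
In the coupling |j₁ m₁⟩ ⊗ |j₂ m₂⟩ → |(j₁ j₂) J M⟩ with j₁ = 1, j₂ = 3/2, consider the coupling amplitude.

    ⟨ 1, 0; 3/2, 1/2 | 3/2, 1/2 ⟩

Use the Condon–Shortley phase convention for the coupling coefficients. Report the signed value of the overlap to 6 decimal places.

-0.258199  (= −√(1/15))

triangle: 1!×1!×2!/5! = 2/120
(j±m)!: 1!×1!×2!×1!×2!×1! = 4
prefactor² = (2J+1)×Δ×N² = 4/15
  k=0: +1/(0!×1!×1!×2!×0!×0!) = 1/2
  k=1: −1/(1!×0!×0!×1!×1!×1!) = -1
Σ = -1/2  ⇒  CG² = 4/15×(-1/2)² = 1/15
CG = −√(1/15) = -0.258199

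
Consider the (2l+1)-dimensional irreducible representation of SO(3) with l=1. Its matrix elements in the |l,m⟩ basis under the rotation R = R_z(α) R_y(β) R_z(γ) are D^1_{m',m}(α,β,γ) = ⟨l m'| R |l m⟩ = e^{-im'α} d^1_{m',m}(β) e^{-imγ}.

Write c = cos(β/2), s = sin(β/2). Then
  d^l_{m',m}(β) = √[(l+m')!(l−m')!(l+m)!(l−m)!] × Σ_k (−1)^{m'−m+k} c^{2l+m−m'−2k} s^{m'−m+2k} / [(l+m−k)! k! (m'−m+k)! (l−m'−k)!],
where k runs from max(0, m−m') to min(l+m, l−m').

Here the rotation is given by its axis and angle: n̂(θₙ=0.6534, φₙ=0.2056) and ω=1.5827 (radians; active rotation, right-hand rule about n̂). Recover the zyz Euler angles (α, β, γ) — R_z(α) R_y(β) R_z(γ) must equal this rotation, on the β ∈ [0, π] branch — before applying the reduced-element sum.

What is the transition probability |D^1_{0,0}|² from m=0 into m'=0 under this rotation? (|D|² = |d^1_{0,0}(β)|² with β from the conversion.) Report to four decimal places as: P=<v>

Axis–angle → zyz. n̂ = (sinθₙcosφₙ, sinθₙsinφₙ, cosθₙ) = (+0.595087, +0.124103, +0.794022), ω = 1.5827.
R = I cosω + sinω [n̂]ₓ + (1−cosω) n̂n̂ᵀ gives
  R = [+0.346440, -0.719234, +0.602231; +0.868697, +0.003682, -0.495331; +0.354041, +0.694758, +0.626072]
β = atan2(√(R₁₃²+R₂₃²), R₃₃) = 0.894291; α = atan2(R₂₃, R₁₃) mod 2π = 5.594879; γ = atan2(R₃₂, −R₃₁) mod 2π = 2.042086
D^1_{0,0}(5.5949,0.8943,2.0421) = e^{-i·0·5.5949}·d^1_{0,0}(0.8943)·e^{-i·0·2.0421}. Compute d first:
Half-angle: c=0.901685, s=0.432394. N=√(1·1·1·1)=1.000000
k: max(0,(0)−(0))=0 … min(1+(0),1−(0))=1
  k=0: (−1)^0·1.0000/(1)·0.9017^2·0.4324^0 = +0.813036
  k=1: (−1)^1·1.0000/(1)·0.9017^0·0.4324^2 = -0.186964
d^1_{0,0}(0.8943) = +0.813036 -0.186964 = +0.626072
|D^1_{0,0}|² = |d^1_{0,0}(β)|² = (+0.626072)² = 0.391966 (the z-rotation phases have unit modulus)

P=0.3920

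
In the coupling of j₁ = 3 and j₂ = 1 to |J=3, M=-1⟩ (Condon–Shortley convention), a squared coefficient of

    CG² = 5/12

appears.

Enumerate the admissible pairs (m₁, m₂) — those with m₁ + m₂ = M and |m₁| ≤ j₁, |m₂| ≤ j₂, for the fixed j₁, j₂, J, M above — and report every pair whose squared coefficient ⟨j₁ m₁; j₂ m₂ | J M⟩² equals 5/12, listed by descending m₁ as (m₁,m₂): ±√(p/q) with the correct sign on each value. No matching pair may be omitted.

(-2,1): −√(5/12)

Admissible pairs with m₁+m₂ = M = -1: (-2,1), (-1,0), (0,-1)
  (m₁,m₂)=(0,-1): CG² = 1/2, CG = +√(1/2)
  (m₁,m₂)=(-1,0): CG² = 1/12, CG = −√(1/12)
  (m₁,m₂)=(-2,1): CG² = 5/12, CG = −√(5/12)   ← matches the target
Pairs with CG² = 5/12: (-2,1): −√(5/12)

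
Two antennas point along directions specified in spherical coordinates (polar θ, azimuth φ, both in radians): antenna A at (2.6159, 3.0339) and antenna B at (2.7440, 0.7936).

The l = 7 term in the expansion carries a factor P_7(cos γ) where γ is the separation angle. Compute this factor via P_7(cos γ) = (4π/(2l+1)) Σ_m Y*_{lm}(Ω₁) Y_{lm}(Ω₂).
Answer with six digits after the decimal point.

0.216077

Addition theorem: P_7(cos γ) = (4π/15) Σ_m Y*_{lm}(Ω₁) Y_{lm}(Ω₂), m = −7…7:
  [-7]  conj(Y_{7,-7})(Ω₁) = (-0.002921, 0.002742) ; Y_{7,-7}(Ω₂) = (0.000487, 0.000434) ; Δ = (-0.000003, 0.000000)
  [-6]  conj(Y_{7,-6})(Ω₁) = (-0.020632, 0.015560) ; Y_{7,-6}(Ω₂) = (-0.000286, -0.005806) ; Δ = (0.000096, 0.000115)
  [-5]  conj(Y_{7,-5})(Ω₁) = (-0.087471, 0.052250) ; Y_{7,-5}(Ω₂) = (-0.021747, 0.023608) ; Δ = (0.000669, -0.003201)
  [-4]  conj(Y_{7,-4})(Ω₁) = (-0.246013, 0.113056) ; Y_{7,-4}(Ω₂) = (0.122376, -0.004016) ; Δ = (-0.029652, 0.014823)
  [-3]  conj(Y_{7,-3})(Ω₁) = (-0.446334, 0.149437) ; Y_{7,-3}(Ω₂) = (-0.233655, -0.222431) ; Δ = (0.137527, 0.064362)
  [-2]  conj(Y_{7,-2})(Ω₁) = (-0.424410, 0.092852) ; Y_{7,-2}(Ω₂) = (0.008808, 0.536880) ; Δ = (-0.053588, -0.227039)
  [-1]  conj(Y_{7,-1})(Ω₁) = (0.045027, -0.004868) ; Y_{7,-1}(Ω₂) = (0.270381, -0.274853) ; Δ = (0.010837, -0.013692)
  [+0]  conj(Y_{7,0})(Ω₁) = (0.447483, -0.000000) ; Y_{7,0}(Ω₂) = (0.281911, 0.000000) ; Δ = (0.126151, 0.000000)
  [+1]  conj(Y_{7,1})(Ω₁) = (-0.045027, -0.004868) ; Y_{7,1}(Ω₂) = (-0.270381, -0.274853) ; Δ = (0.010837, 0.013692)
  [+2]  conj(Y_{7,2})(Ω₁) = (-0.424410, -0.092852) ; Y_{7,2}(Ω₂) = (0.008808, -0.536880) ; Δ = (-0.053588, 0.227039)
  [+3]  conj(Y_{7,3})(Ω₁) = (0.446334, 0.149437) ; Y_{7,3}(Ω₂) = (0.233655, -0.222431) ; Δ = (0.137527, -0.064362)
  [+4]  conj(Y_{7,4})(Ω₁) = (-0.246013, -0.113056) ; Y_{7,4}(Ω₂) = (0.122376, 0.004016) ; Δ = (-0.029652, -0.014823)
  [+5]  conj(Y_{7,5})(Ω₁) = (0.087471, 0.052250) ; Y_{7,5}(Ω₂) = (0.021747, 0.023608) ; Δ = (0.000669, 0.003201)
  [+6]  conj(Y_{7,6})(Ω₁) = (-0.020632, -0.015560) ; Y_{7,6}(Ω₂) = (-0.000286, 0.005806) ; Δ = (0.000096, -0.000115)
  [+7]  conj(Y_{7,7})(Ω₁) = (0.002921, 0.002742) ; Y_{7,7}(Ω₂) = (-0.000487, 0.000434) ; Δ = (-0.000003, -0.000000)
Accumulated sum (0.257923, 0.000000); after 4π/(2l+1) scaling, (0.216077, 0.000000) ⇒ P_7 = 0.216077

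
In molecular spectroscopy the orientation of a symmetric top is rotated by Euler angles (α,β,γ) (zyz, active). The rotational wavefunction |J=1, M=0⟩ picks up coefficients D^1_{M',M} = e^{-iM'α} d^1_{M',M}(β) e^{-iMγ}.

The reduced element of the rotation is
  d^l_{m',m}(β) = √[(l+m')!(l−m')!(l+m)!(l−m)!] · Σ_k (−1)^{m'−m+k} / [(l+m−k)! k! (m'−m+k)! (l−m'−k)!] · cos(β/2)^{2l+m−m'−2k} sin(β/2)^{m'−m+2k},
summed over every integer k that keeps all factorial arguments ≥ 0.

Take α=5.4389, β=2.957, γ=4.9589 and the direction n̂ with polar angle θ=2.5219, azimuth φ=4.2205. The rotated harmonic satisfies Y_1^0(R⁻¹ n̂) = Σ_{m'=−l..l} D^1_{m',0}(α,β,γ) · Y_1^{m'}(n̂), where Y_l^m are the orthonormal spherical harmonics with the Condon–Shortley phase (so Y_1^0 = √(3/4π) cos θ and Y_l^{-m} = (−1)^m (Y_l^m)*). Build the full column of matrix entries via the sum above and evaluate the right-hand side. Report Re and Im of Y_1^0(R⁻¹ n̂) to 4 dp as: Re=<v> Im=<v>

Re=0.4090 Im=0.0000

Need the full column D^1_{m',0} for m'=−1..1 at α=5.4389, β=2.9570, γ=4.9589.
cos(β/2)=0.092165, sin(β/2)=0.995744
d^1_{-1,0}: single k=1 term ⇒ +0.129787;  D = +0.086213-0.097015i
d^1_{0,0}: k∈[0..1] ⇒ +0.008494 -0.991506 = -0.983011;  D = -0.983011+0.000000i
d^1_{1,0}: single k=0 term ⇒ -0.129787;  D = -0.086213-0.097015i
Y_1^{m'}(θ=2.5219,φ=4.2205) and Σ D·Y over m':
  (+0.0862-0.0970i)·(-0.0948+0.1769i)  (-0.9830+0.0000i)·(-0.3978+0.0000i)  (-0.0862-0.0970i)·(+0.0948+0.1769i)
Y_1^0(R⁻¹ n̂) = +0.408970+0.000000i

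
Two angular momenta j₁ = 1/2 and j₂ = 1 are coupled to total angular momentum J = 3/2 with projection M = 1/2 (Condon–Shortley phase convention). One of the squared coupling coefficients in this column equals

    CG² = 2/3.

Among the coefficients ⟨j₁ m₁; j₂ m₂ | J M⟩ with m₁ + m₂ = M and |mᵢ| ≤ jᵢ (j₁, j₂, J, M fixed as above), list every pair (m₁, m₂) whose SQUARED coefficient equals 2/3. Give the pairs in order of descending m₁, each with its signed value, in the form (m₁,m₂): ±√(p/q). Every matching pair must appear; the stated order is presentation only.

(1/2,0): +√(2/3)

Admissible pairs with m₁+m₂ = M = 1/2: (-1/2,1), (1/2,0)
  (m₁,m₂)=(1/2,0): CG² = 2/3, CG = +√(2/3)   ← matches the target
  (m₁,m₂)=(-1/2,1): CG² = 1/3, CG = +√(1/3)
Pairs with CG² = 2/3: (1/2,0): +√(2/3)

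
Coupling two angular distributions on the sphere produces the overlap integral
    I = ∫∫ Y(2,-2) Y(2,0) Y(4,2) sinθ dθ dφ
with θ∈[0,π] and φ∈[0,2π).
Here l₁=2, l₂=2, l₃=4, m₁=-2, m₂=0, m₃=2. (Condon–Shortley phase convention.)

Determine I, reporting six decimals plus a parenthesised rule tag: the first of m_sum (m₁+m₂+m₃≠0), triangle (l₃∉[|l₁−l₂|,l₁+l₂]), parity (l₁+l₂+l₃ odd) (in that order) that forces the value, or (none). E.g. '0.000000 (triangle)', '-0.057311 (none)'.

0.156078 (none)

Checks pass: Σm=0; 8 even; l₃=4∈[0,4].
(2·2+1)(2·2+1)(2·4+1) = 225
Δ: 0! 4! 4! / 9! → 1/630
sum: t=0:+1/16 = 1/16
3j²(2 2 4; 0 0 0) = Δ·Π!·Σ² = 2/35  (sign +1)
sum: t=0:+1/96 = 1/96
3j²(2 2 4; -2 0 2) = Δ·Π!·Σ² = 1/42  (sign +1)
combine: 4πI² = 225·2/35·1/42 = 15/49
take √, sign +1: I = 0.15607835
No selection rule forces the value: the integral is nonzero (none).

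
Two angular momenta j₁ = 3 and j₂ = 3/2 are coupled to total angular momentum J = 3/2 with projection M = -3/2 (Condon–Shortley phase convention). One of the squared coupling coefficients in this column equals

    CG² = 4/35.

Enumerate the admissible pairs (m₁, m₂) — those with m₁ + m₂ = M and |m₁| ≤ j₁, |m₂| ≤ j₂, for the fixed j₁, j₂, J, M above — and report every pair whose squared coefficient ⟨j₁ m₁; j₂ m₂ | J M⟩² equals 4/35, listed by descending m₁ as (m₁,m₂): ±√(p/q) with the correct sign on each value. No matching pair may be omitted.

(-1,-1/2): −√(4/35)

Admissible pairs with m₁+m₂ = M = -3/2: (-3,3/2), (-2,1/2), (-1,-1/2), (0,-3/2)
  (m₁,m₂)=(0,-3/2): CG² = 1/35, CG = +√(1/35)
  (m₁,m₂)=(-1,-1/2): CG² = 4/35, CG = −√(4/35)   ← matches the target
  (m₁,m₂)=(-2,1/2): CG² = 2/7, CG = +√(2/7)
  (m₁,m₂)=(-3,3/2): CG² = 4/7, CG = −√(4/7)
Pairs with CG² = 4/35: (-1,-1/2): −√(4/35)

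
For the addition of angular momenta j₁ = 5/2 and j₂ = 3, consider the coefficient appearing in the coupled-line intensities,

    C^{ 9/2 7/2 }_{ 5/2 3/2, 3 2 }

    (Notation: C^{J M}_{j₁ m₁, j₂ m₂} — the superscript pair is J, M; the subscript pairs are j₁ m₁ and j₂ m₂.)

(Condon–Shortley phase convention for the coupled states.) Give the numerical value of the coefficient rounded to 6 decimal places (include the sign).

√[10·1!4!5!/11! · 4!1!5!1!8!1!] = √(921600/11)
  +(−1)^0/∏(0,1,1,5,3,0)! = 1/720  (running 1/720)
  +(−1)^1/∏(1,0,0,4,4,1)! = -1/576  (running -1/2880)
⟨..|..⟩ = √(921600/11)·(-1/2880) = -0.100504

−√(1/99) = -0.100504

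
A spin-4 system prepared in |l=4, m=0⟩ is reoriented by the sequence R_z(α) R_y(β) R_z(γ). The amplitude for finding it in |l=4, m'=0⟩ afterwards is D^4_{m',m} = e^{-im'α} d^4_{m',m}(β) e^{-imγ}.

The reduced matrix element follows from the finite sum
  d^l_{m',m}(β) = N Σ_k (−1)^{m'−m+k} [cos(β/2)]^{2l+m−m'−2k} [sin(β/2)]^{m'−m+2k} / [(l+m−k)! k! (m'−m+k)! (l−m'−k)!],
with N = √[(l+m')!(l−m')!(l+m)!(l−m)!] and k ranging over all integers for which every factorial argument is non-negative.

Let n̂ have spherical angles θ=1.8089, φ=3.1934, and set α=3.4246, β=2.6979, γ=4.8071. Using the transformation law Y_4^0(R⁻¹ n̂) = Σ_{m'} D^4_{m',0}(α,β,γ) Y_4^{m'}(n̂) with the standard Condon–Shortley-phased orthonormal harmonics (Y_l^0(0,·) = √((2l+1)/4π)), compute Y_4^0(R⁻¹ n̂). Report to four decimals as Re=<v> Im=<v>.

Re=-0.3551 Im=0.0000

Need the full column D^4_{m',0} for m'=−4..4 at α=3.4246, β=2.6979, γ=4.8071.
cos(β/2)=0.220031, sin(β/2)=0.975493
d^4_{-4,0}: single k=4 term ⇒ +0.017757;  D = +0.007544+0.016075i
d^4_{-3,0}: k∈[3..4] ⇒ +0.005664 -0.111336 = -0.105672;  D = +0.069819+0.079321i
d^4_{-2,0}: k∈[2..4] ⇒ +0.001024 -0.053694 +0.395762 = +0.343093;  D = +0.289586+0.183991i
d^4_{-1,0}: k∈[1..4] ⇒ +0.000109 -0.012846 +0.252487 -0.827118 = -0.587368;  D = +0.564003+0.164019i
d^4_{0,0}: k∈[0..4] ⇒ +0.000005 -0.001728 +0.076407 -0.667471 +0.819960 = +0.227174;  D = +0.227174+0.000000i
d^4_{1,0}: k∈[0..3] ⇒ -0.000109 +0.012846 -0.252487 +0.827118 = +0.587368;  D = -0.564003+0.164019i
d^4_{2,0}: k∈[0..2] ⇒ +0.001024 -0.053694 +0.395762 = +0.343093;  D = +0.289586-0.183991i
d^4_{3,0}: k∈[0..1] ⇒ -0.005664 +0.111336 = +0.105672;  D = -0.069819+0.079321i
d^4_{4,0}: single k=0 term ⇒ +0.017757;  D = +0.007544-0.016075i
Y_4^{m'}(θ=1.8089,φ=3.1934) and Σ D·Y over m':
  (+0.0075+0.0161i)·(+0.3862-0.0812i)  (+0.0698+0.0793i)·(+0.2677-0.0419i)  (+0.2896+0.1840i)·(-0.1919+0.0200i)  (+0.5640+0.1640i)·(-0.2827+0.0147i)  (+0.2272+0.0000i)·(+0.1523+0.0000i)  (-0.5640+0.1640i)·(+0.2827+0.0147i)  (+0.2896-0.1840i)·(-0.1919-0.0200i)  (-0.0698+0.0793i)·(-0.2677-0.0419i)  (+0.0075-0.0161i)·(+0.3862+0.0812i)
Y_4^0(R⁻¹ n̂) = -0.355095-0.000000i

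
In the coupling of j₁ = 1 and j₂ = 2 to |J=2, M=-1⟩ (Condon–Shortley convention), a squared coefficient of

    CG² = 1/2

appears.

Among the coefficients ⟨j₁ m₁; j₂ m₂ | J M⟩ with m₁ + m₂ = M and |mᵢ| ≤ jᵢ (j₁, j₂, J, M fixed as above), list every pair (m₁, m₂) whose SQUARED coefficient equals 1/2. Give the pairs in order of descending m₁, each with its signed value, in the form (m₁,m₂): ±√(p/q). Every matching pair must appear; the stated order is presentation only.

Admissible pairs with m₁+m₂ = M = -1: (-1,0), (0,-1), (1,-2)
  (m₁,m₂)=(1,-2): CG² = 1/3, CG = +√(1/3)
  (m₁,m₂)=(0,-1): CG² = 1/6, CG = +√(1/6)
  (m₁,m₂)=(-1,0): CG² = 1/2, CG = −√(1/2)   ← matches the target
Pairs with CG² = 1/2: (-1,0): −√(1/2)

(-1,0): −√(1/2)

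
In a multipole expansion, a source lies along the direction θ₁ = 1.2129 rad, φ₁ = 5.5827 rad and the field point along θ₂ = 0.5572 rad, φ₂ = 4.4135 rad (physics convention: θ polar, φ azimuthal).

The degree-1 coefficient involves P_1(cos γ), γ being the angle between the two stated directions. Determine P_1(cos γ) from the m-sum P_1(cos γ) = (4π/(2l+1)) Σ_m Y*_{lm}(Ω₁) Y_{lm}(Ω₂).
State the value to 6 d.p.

0.490926

Expand P_1 via completeness: Σ_{m} conj(Y_{1,m}) at Ω₁ times Y_{1,m} at Ω₂ —
  [-1]  conj(Y_{1,-1})(Ω₁) = +0.247403-0.208590i ; Y_{1,-1}(Ω₂) = -0.053798+0.174601i ; Δ = +0.023110+0.054419i
  [+0]  conj(Y_{1,0})(Ω₁) = +0.171160-0.000000i ; Y_{1,0}(Ω₂) = +0.414696+0.000000i ; Δ = +0.070979+0.000000i
  [+1]  conj(Y_{1,1})(Ω₁) = -0.247403-0.208590i ; Y_{1,1}(Ω₂) = +0.053798+0.174601i ; Δ = +0.023110-0.054419i
Accumulated sum +0.117200+0.000000i; after 4π/(2l+1) scaling, +0.490926+0.000000i ⇒ P_1 = 0.490926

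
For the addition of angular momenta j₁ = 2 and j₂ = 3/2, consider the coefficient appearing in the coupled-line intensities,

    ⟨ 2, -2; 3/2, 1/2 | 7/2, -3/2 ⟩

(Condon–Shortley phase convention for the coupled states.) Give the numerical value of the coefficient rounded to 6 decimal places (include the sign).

+0.377964

√[8·0!4!3!/8! · 0!4!2!1!2!5!] = √(2304/7)
  +(−1)^0/∏(0,0,4,2,0,1)! = 1/48  (running 1/48)
⟨..|..⟩ = √(2304/7)·(1/48) = +0.377964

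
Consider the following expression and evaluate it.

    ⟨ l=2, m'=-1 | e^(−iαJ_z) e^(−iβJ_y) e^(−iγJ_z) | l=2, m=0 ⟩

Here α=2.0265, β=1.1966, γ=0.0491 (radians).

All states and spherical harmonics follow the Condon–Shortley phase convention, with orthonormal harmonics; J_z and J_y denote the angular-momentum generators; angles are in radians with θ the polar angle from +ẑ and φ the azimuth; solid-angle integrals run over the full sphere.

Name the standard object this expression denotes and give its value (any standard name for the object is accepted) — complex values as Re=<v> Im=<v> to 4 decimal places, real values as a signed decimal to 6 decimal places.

Wigner D-matrix element, Re=-0.1834 Im=0.3742

This is a Wigner D-matrix element — the rotation-matrix element ⟨l m'| R(α,β,γ) |l m⟩ in the angular-momentum basis.
First d^2_{-1,0}(β=1.1966), then the phase factors e^{-i(-1)α} and e^{-i(0)γ}:
Half-angle: c=0.826294, s=0.563239. N=√(1·6·2·2)=4.898979
Admissible k: 1..2 (factorial args all ≥0)
  k=1: (−1)^0·4.8990/(2)·0.8263^3·0.5632^1 = +0.778345
  k=2: (−1)^1·4.8990/(2)·0.8263^1·0.5632^3 = -0.361649
d^2_{-1,0}(1.1966) = +0.778345 -0.361649 = +0.416696
Phases: e^{-i·(-1)·2.0265}=-0.440094+0.897952i, e^{-i·(0)·0.0491}=+1.000000+0.000000i ⇒ D=-0.183386+0.374173i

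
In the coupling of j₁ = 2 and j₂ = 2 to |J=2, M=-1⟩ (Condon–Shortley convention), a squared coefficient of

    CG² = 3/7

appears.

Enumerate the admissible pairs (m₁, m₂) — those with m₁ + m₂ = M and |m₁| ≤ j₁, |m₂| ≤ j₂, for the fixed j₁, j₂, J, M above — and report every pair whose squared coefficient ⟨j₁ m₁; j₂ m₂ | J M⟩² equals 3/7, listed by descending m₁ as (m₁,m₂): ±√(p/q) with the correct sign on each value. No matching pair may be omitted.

(1,-2): +√(3/7); (-2,1): +√(3/7)

Admissible pairs with m₁+m₂ = M = -1: (-2,1), (-1,0), (0,-1), (1,-2)
  (m₁,m₂)=(1,-2): CG² = 3/7, CG = +√(3/7)   ← matches the target
  (m₁,m₂)=(0,-1): CG² = 1/14, CG = −√(1/14)
  (m₁,m₂)=(-1,0): CG² = 1/14, CG = −√(1/14)
  (m₁,m₂)=(-2,1): CG² = 3/7, CG = +√(3/7)   ← matches the target
Pairs with CG² = 3/7: (1,-2): +√(3/7); (-2,1): +√(3/7)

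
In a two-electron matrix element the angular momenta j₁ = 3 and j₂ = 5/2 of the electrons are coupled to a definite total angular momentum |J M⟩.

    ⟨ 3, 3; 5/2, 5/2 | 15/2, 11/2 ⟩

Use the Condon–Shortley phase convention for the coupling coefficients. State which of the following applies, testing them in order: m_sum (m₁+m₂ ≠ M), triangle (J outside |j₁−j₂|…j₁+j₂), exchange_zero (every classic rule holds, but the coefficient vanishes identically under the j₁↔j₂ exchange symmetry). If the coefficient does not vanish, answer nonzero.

m-sum: m₁+m₂ = 3+5/2 = 11/2, M = 11/2  ✓
triangle: need |j₁−j₂| ≤ J ≤ j₁+j₂, i.e. J ∈ [1/2, 11/2]; J = 15/2 is outside ✗ ⇒ coefficient is 0

triangle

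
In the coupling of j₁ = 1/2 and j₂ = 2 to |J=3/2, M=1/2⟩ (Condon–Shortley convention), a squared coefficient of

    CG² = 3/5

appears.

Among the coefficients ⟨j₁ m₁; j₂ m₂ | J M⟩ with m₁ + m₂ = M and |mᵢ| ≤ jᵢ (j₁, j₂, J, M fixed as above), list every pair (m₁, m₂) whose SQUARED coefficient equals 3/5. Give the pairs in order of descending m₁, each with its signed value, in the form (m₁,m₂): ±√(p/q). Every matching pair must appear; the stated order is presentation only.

(-1/2,1): −√(3/5)

Admissible pairs with m₁+m₂ = M = 1/2: (-1/2,1), (1/2,0)
  (m₁,m₂)=(1/2,0): CG² = 2/5, CG = +√(2/5)
  (m₁,m₂)=(-1/2,1): CG² = 3/5, CG = −√(3/5)   ← matches the target
Pairs with CG² = 3/5: (-1/2,1): −√(3/5)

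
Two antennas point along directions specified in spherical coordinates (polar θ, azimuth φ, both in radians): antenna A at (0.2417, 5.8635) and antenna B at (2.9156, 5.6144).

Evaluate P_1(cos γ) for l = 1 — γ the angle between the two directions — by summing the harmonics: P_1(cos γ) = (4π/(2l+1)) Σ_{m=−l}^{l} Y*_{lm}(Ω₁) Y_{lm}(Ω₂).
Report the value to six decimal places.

-0.894266

Expand P_1 via completeness: Σ_{m} conj(Y_{1,m}) at Ω₁ times Y_{1,m} at Ω₂ —
  m=-1: (0.075519, -0.033696) × (0.060739, 0.048001) = (0.006204, 0.001578)  (running Σ = (0.006204, 0.001578))
  m=0: (0.474400, -0.000000) × (-0.476178, 0.000000) = (-0.225899, 0.000000)  (running Σ = (-0.219695, 0.001578))
  m=1: (-0.075519, -0.033696) × (-0.060739, 0.048001) = (0.006204, -0.001578)  (running Σ = (-0.213490, 0.000000))
Accumulated sum (-0.213490, 0.000000); after 4π/(2l+1) scaling, (-0.894266, 0.000000) ⇒ P_1 = -0.894266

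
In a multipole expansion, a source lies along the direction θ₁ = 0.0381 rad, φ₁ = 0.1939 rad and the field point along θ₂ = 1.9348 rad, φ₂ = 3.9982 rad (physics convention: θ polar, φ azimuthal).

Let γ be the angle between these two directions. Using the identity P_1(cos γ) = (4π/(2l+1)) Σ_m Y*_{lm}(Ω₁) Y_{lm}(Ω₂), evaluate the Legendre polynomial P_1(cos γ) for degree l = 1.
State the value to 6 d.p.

-0.383821

Addition theorem: P_1(cos γ) = (4π/3) Σ_m Y*_{lm}(Ω₁) Y_{lm}(Ω₂), m = −1…1:
  term(m=-1) = -0.003349+0.002614i   from Y*(Ω₁)=+0.012914+0.002536i, Y(Ω₂)=-0.211473+0.243959i
  term(m=+0) = -0.084931+0.000000i   from Y*(Ω₁)=+0.488248-0.000000i, Y(Ω₂)=-0.173951+0.000000i
  term(m=+1) = -0.003349-0.002614i   from Y*(Ω₁)=-0.012914+0.002536i, Y(Ω₂)=+0.211473+0.243959i
Accumulated sum -0.091630+0.000000i; after 4π/(2l+1) scaling, -0.383821+0.000000i ⇒ P_1 = -0.383821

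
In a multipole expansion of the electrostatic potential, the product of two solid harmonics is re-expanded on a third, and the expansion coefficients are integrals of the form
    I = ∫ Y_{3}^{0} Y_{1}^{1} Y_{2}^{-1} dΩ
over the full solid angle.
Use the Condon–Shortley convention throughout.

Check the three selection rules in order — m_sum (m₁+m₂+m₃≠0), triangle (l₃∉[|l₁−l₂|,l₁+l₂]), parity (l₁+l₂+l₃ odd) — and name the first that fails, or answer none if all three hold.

azimuthal sum: 0 + 1 − 1 = 0  ✓
2 ≤ 2 ≤ 4 (triangle on l)  ✓
L = 3 + 1 + 2 = 6 (even)  ✓

none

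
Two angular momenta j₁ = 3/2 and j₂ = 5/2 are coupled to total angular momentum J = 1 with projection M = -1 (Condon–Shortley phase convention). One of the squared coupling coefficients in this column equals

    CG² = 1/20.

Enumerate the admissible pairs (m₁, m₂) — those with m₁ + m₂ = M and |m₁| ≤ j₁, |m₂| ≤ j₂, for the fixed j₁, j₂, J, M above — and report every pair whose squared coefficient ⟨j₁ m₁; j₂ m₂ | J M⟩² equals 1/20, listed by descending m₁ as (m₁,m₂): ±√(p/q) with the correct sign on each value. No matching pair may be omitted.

(-3/2,1/2): −√(1/20)

Admissible pairs with m₁+m₂ = M = -1: (-3/2,1/2), (-1/2,-1/2), (1/2,-3/2), (3/2,-5/2)
  (m₁,m₂)=(3/2,-5/2): CG² = 1/2, CG = +√(1/2)
  (m₁,m₂)=(1/2,-3/2): CG² = 3/10, CG = −√(3/10)
  (m₁,m₂)=(-1/2,-1/2): CG² = 3/20, CG = +√(3/20)
  (m₁,m₂)=(-3/2,1/2): CG² = 1/20, CG = −√(1/20)   ← matches the target
Pairs with CG² = 1/20: (-3/2,1/2): −√(1/20)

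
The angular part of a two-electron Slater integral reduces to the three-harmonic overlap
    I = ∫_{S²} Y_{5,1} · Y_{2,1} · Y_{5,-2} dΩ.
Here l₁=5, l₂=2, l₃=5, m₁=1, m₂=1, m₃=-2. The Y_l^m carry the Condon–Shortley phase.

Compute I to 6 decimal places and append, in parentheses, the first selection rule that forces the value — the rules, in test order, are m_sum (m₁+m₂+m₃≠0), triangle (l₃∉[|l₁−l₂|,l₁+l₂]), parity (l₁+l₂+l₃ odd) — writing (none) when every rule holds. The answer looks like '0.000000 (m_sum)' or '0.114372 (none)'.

Checks pass: Σm=0; 12 even; l₃=5∈[3,7].
(2·5+1)(2·2+1)(2·5+1) = 605
Δ: 2! 8! 2! / 13! → 1/38610
sum: t=0:+1/2880 t=1:−1/576 t=2:+1/2880 = -1/960
3j²(5 2 5; 0 0 0) = Δ·Π!·Σ² = 10/429  (sign +1)
sum: t=1:−1/1440 t=2:+1/2880 = -1/2880
3j²(5 2 5; 1 1 -2) = Δ·Π!·Σ² = 7/715  (sign +1)
combine: 4πI² = 605·10/429·7/715 = 70/507
take √, sign +1: I = 0.10481902
No selection rule forces the value: the integral is nonzero (none).

0.104819 (none)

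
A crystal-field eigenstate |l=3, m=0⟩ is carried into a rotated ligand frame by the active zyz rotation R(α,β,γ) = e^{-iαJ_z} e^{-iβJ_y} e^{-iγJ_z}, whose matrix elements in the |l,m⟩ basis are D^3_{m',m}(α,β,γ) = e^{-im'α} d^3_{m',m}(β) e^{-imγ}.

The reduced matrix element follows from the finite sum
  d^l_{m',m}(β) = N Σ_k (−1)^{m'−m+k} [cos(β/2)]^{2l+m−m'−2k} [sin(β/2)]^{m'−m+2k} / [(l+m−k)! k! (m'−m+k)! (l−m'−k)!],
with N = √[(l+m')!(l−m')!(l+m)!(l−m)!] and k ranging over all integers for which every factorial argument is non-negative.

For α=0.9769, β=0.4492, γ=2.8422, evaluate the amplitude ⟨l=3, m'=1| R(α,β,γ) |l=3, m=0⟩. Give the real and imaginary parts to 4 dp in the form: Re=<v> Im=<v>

Re=-0.3217 Im=0.4764

First d^3_{1,0}(β=0.4492), then the phase factors e^{-i(1)α} and e^{-i(0)γ}:
With c≡cos(β/2)=0.974883 and s≡sin(β/2)=0.222716, N=[24·2·6·6]^{1/2}=41.569219
Admissible k: 0..2 (factorial args all ≥0)
  k=0: (−1)^1·41.5692/(12)·0.9749^5·0.2227^1 = -0.679369
  k=1: (−1)^2·41.5692/(4)·0.9749^3·0.2227^3 = +0.106372
  k=2: (−1)^3·41.5692/(12)·0.9749^1·0.2227^5 = -0.001851
d^3_{1,0}(0.4492) = -0.679369 +0.106372 -0.001851 = -0.574848
D = (+0.559594-0.828767i)·(-0.574848)·(+1.000000+0.000000i) = -0.321682+0.476415i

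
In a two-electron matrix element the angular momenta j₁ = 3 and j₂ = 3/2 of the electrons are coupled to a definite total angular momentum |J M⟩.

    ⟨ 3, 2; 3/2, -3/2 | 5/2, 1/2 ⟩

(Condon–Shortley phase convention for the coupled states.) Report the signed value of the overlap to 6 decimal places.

√[6·2!4!1!/8! · 5!1!0!3!3!2!] = √(432/7)
  +(−1)^0/∏(0,2,1,0,3,1)! = 1/12  (running 1/12)
⟨..|..⟩ = √(432/7)·(1/12) = +0.654654

+√(3/7) = +0.654654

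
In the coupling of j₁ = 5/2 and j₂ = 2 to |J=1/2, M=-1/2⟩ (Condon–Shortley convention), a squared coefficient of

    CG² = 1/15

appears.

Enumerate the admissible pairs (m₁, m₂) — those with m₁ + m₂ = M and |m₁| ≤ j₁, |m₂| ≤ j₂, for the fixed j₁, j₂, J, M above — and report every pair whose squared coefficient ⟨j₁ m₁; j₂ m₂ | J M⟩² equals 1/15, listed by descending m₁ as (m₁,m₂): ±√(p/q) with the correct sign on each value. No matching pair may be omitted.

Admissible pairs with m₁+m₂ = M = -1/2: (-5/2,2), (-3/2,1), (-1/2,0), (1/2,-1), (3/2,-2)
  (m₁,m₂)=(3/2,-2): CG² = 1/15, CG = +√(1/15)   ← matches the target
  (m₁,m₂)=(1/2,-1): CG² = 2/15, CG = −√(2/15)
  (m₁,m₂)=(-1/2,0): CG² = 1/5, CG = +√(1/5)
  (m₁,m₂)=(-3/2,1): CG² = 4/15, CG = −√(4/15)
  (m₁,m₂)=(-5/2,2): CG² = 1/3, CG = +√(1/3)
Pairs with CG² = 1/15: (3/2,-2): +√(1/15)

(3/2,-2): +√(1/15)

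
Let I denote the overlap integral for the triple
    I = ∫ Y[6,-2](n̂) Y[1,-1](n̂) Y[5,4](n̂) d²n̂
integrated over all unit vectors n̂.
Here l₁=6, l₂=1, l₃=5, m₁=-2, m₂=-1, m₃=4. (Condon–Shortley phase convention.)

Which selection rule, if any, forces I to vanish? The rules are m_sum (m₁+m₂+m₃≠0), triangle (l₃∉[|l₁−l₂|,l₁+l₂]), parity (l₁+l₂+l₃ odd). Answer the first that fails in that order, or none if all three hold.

m_sum

Σmᵢ = 1  ✗
l₃∈[|l₁−l₂|,l₁+l₂]=[5,7], have l₃=5
Σlᵢ = 12 ⇒ even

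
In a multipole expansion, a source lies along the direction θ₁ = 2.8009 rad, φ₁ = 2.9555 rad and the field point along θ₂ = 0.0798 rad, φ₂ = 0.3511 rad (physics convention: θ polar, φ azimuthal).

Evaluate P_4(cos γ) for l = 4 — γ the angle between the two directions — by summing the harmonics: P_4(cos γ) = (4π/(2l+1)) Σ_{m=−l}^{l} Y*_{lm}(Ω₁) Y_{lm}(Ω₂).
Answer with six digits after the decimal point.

Expand P_4 via completeness: Σ_{m} conj(Y_{4,m}) at Ω₁ times Y_{4,m} at Ω₂ —
  m=-4: (+0.004057-0.003737i) × (+0.000003-0.000018i) = -0.000000-0.000000i  (running Σ = -0.000000-0.000000i)
  m=-3: (+0.037329-0.023314i) × (+0.000313-0.000549i) = -0.000001-0.000028i  (running Σ = -0.000001-0.000028i)
  m=-2: (+0.181562-0.070878i) × (+0.009665-0.008177i) = +0.001175-0.002170i  (running Σ = +0.001174-0.002198i)
  m=-1: (+0.471244-0.088721i) × (+0.139626-0.051142i) = +0.061260-0.036488i  (running Σ = +0.062434-0.038685i)
  m=0: (+0.420002-0.000000i) × (+0.819545+0.000000i) = +0.344211+0.000000i  (running Σ = +0.406645-0.038685i)
  m=1: (-0.471244-0.088721i) × (-0.139626-0.051142i) = +0.061260+0.036488i  (running Σ = +0.467905-0.002198i)
  m=2: (+0.181562+0.070878i) × (+0.009665+0.008177i) = +0.001175+0.002170i  (running Σ = +0.469081-0.000028i)
  m=3: (-0.037329-0.023314i) × (-0.000313-0.000549i) = -0.000001+0.000028i  (running Σ = +0.469079-0.000000i)
  m=4: (+0.004057+0.003737i) × (+0.000003+0.000018i) = -0.000000+0.000000i  (running Σ = +0.469079-0.000000i)
Σ over m = +0.469079-0.000000i; ×(4π/9) → +0.654958-0.000000i. Real part: 0.654958

0.654958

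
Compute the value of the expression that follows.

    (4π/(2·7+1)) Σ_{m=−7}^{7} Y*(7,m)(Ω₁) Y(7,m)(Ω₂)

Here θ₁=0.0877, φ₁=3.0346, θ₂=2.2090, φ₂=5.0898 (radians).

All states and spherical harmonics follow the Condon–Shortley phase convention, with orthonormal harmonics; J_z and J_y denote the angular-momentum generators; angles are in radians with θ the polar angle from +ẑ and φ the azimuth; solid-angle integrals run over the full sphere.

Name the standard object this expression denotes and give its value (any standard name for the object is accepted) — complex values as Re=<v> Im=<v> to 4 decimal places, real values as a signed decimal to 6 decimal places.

Legendre polynomial (addition theorem), -0.306358

This sum is the spherical-harmonic addition theorem: it equals the Legendre polynomial P_l(cos γ) of the angle γ between the two directions.
Summing Y*_{l m}(θ₁,φ₁)·Y_{l m}(θ₂,φ₂) over m ∈ [−7, 7]; prefactor 4π/(2·7+1) = 0.837758:
  m=-7: Y*=-0.000000+0.000000i  Y=-0.051658+0.094624i  product -0.000000-0.000000i
  m=-6: Y*=+0.000001-0.000001i  Y=-0.191302-0.230061i  product -0.000000-0.000000i
  m=-5: Y*=-0.000019+0.000011i  Y=+0.421219-0.137841i  product -0.000007+0.000008i
  m=-4: Y*=+0.000388-0.000177i  Y=-0.017945+0.293083i  product +0.000045+0.000117i
  m=-3: Y*=-0.005525+0.001837i  Y=+0.125128+0.058689i  product -0.000799-0.000094i
  m=-2: Y*=+0.054516-0.011847i  Y=-0.263999+0.248329i  product -0.011450+0.016665i
  m=-1: Y*=-0.337829+0.036284i  Y=-0.004919-0.012409i  product +0.002112+0.004014i
  m=+0: Y*=+0.977998-0.000000i  Y=-0.353262+0.000000i  product -0.345490+0.000000i
  m=+1: Y*=+0.337829+0.036284i  Y=+0.004919-0.012409i  product +0.002112-0.004014i
  m=+2: Y*=+0.054516+0.011847i  Y=-0.263999-0.248329i  product -0.011450-0.016665i
  m=+3: Y*=+0.005525+0.001837i  Y=-0.125128+0.058689i  product -0.000799+0.000094i
  m=+4: Y*=+0.000388+0.000177i  Y=-0.017945-0.293083i  product +0.000045-0.000117i
  m=+5: Y*=+0.000019+0.000011i  Y=-0.421219-0.137841i  product -0.000007-0.000008i
  m=+6: Y*=+0.000001+0.000001i  Y=-0.191302+0.230061i  product -0.000000+0.000000i
  m=+7: Y*=+0.000000+0.000000i  Y=+0.051658+0.094624i  product -0.000000+0.000000i
Σ over m = -0.365688-0.000000i; ×(4π/15) → -0.306358-0.000000i. Real part: -0.306358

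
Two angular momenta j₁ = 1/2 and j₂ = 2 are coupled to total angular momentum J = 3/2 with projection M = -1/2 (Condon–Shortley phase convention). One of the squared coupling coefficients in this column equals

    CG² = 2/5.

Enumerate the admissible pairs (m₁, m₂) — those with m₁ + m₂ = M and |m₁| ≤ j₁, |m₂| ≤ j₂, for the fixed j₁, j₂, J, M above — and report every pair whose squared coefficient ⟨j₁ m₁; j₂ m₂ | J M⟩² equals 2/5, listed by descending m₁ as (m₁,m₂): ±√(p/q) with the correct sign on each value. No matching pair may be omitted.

(-1/2,0): −√(2/5)

Admissible pairs with m₁+m₂ = M = -1/2: (-1/2,0), (1/2,-1)
  (m₁,m₂)=(1/2,-1): CG² = 3/5, CG = +√(3/5)
  (m₁,m₂)=(-1/2,0): CG² = 2/5, CG = −√(2/5)   ← matches the target
Pairs with CG² = 2/5: (-1/2,0): −√(2/5)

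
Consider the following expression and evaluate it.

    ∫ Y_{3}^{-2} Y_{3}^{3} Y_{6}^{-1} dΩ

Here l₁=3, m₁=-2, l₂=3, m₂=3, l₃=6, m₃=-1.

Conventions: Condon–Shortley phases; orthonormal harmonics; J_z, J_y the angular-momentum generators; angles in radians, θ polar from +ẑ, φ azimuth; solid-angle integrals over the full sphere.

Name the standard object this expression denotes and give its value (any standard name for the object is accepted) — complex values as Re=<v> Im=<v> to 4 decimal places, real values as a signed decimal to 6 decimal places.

Gaunt coefficient, -0.031364

This is a Gaunt coefficient — the integral of a triple product of spherical harmonics over the sphere.
Checks pass: Σm=0; 12 even; l₃=6∈[0,6].
(2·3+1)(2·3+1)(2·6+1) = 637
Δ: 0! 6! 6! / 13! → 1/12012
sum: t=0:+1/1296 = 1/1296
3j²(3 3 6; 0 0 0) = Δ·Π!·Σ² = 100/3003  (sign +1)
sum: t=0:+1/86400 = 1/86400
3j²(3 3 6; -2 3 -1) = Δ·Π!·Σ² = 1/1716  (sign -1)
combine: 4πI² = 637·100/3003·1/1716 = 175/14157
take √, sign -1: I = -0.03136379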